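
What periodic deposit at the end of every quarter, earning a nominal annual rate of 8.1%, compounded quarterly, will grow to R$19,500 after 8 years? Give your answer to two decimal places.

R$439.05

i = 0.081/4 = 0.02025 per quarter; n = 8·4 = 32.
FV-annuity factor = 44.413708; PMT = 19500 / 44.413708 = 439.0536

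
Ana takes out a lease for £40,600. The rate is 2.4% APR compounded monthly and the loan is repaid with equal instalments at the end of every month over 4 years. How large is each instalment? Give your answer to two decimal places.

£887.93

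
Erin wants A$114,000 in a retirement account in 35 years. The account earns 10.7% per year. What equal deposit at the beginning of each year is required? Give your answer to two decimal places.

A$323.24

PMT = 114000 / ( [(1+0.107)^35 − 1] / 0.107 × (1+i) ) = 114000 / 352.674224 = 323.2445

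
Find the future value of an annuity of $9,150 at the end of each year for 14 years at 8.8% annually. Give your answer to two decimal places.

$234,666.39

FV = PMT · [(1+i)^n − 1] / i = 9150 · 25.646600 = 234,666.3933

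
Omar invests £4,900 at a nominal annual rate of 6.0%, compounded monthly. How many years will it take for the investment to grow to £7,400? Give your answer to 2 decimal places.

6.89 years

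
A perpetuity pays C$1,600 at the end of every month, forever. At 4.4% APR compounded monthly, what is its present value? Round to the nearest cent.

Periodic rate i = 0.044/12 = 0.00366667.
PV = PMT / i = 1600 / 0.00366667 = 436,363.6364

C$436,363.64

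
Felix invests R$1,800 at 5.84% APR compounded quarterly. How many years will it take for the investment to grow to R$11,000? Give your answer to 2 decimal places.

Periodic rate i = 0.0584/4 = 0.0146.
n = ln(11000/1800) / ln(1+0.0146) = ln(6.11111) / 0.014494 = 124.8829 quarters
= 124.8829/4 years

31.22 years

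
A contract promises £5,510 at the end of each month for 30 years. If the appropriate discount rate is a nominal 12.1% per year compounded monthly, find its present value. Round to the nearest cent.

With 12 periods per year: i = 0.0100833, n = 360.
Annuity factor a(360|0.0100833) = 96.495607; PV = 5510 × 96.495607 = 531,690.7919

£531,690.79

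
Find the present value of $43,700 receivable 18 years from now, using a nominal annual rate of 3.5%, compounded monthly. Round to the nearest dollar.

$23,296

With 12 periods per year: i = 0.00291667, n = 216.
PV = FV·(1+i)^(−n) = 43,700 × 0.533080 = 23,295.6132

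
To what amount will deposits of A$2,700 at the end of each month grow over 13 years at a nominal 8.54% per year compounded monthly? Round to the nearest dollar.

With 12 periods per year: i = 0.00711667, n = 156.
Accumulation factor s(156|0.00711667) = 284.270139; FV = 2700 × 284.270139 = 767,529.3753

A$767,529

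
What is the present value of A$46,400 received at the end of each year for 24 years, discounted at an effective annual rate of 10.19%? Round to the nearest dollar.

Annuity factor a(24|0.1019) = 8.857641; PV = 46400 × 8.857641 = 410,994.5226

A$410,995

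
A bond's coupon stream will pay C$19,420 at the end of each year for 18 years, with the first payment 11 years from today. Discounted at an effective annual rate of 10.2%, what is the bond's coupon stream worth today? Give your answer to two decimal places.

C$59,535.33

PV at t=10 (ordinary 18-year annuity): 19420 × a(18|0.102) = 19420 × 8.097324 = 157,250.0317
Discount back 10 years: 157,250.0317 × (1+0.102)^(−10) = 157,250.0317 × 0.378603 = 59,535.3343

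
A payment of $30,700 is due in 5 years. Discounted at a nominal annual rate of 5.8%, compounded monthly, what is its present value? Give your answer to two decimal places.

$22,987.74

With 12 periods per year: i = 0.00483333, n = 60.
PV = FV·(1+i)^(−n) = 30,700 × 0.748786 = 22,987.7448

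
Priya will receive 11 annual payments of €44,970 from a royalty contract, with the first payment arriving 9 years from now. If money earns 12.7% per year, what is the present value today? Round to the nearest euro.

€99,536

Value one period before first payment (t=8): 44970 × [1 − (1+0.127)^(−11)] / 0.127 = 44970 × 5.760365 = 259,043.6195
PV₀ = 259,043.6195 / (1+0.127)^8 = 259,043.6195 / 2.602504 = 99,536.3180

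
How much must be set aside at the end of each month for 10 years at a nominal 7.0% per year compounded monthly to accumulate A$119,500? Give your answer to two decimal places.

A$690.41

Periodic rate i = 0.07/12 = 0.00583333; n = 10 × 12 = 120 periods.
FV-annuity factor = 173.084807; PMT = 119500 / 173.084807 = 690.4130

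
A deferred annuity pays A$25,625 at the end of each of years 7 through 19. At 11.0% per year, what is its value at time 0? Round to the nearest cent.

A$92,474.38

PV at t=6 (ordinary 13-year annuity): 25625 × a(13|0.11) = 25625 × 6.749870 = 172,965.4291
Discount back 6 years: 172,965.4291 × (1+0.11)^(−6) = 172,965.4291 × 0.534641 = 92,474.3816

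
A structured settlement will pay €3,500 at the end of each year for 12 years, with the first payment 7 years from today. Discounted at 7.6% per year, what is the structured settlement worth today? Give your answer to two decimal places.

PV at t=6 (ordinary 12-year annuity): 3500 × a(12|0.076) = 3500 × 7.694795 = 26,931.7815
Discount back 6 years: 26,931.7815 × (1+0.076)^(−6) = 26,931.7815 × 0.644357 = 17,353.6748

€17,353.67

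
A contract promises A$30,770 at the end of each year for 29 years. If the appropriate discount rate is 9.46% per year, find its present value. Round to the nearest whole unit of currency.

PV = PMT · [1 − (1+i)^(−n)] / i = 30770 · 9.802223 = 301,614.4152

A$301,614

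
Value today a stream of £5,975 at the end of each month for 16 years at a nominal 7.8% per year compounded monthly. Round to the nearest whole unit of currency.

£654,272

Periodic rate i = 0.078/12 = 0.0065; n = 16 × 12 = 192 periods.
Annuity factor a(192|0.0065) = 109.501524; PV = 5975 × 109.501524 = 654,271.6070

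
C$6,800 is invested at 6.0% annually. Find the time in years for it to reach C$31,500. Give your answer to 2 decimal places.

26.31 years

n = ln(31500/6800) / ln(1+0.06) = ln(4.63235) / 0.058269 = 26.3102 years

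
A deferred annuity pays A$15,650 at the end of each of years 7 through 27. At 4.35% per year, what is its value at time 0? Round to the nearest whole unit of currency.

A$164,703

PV at t=6 (ordinary 21-year annuity): 15650 × a(21|0.0435) = 15650 × 13.587610 = 212,646.1016
Discount back 6 years: 212,646.1016 × (1+0.0435)^(−6) = 212,646.1016 × 0.774543 = 164,703.4532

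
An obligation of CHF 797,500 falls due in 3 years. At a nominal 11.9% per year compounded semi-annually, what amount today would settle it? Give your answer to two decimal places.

Periodic rate i = 0.119/2 = 0.0595; n = 3 × 2 = 6 periods.
Discount factor = (1+0.0595)^(−6) = 0.706959; PV = 797,500 × 0.706959 = 563,799.8103

CHF 563,799.81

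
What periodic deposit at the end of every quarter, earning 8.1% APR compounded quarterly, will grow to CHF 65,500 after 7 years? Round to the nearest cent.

CHF 1,761.43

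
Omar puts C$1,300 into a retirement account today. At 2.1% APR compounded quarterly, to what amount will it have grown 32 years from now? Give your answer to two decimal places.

Periodic rate i = 0.021/4 = 0.00525; n = 32 × 4 = 128 periods.
FV = PV·(1+i)^n = 1,300 × 1.954711 = 2,541.1238

C$2,541.12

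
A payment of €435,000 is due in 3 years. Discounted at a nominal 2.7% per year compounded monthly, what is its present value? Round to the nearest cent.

With 12 periods per year: i = 0.00225, n = 36.
Discount factor = (1+0.00225)^(−36) = 0.922278; PV = 435,000 × 0.922278 = 401,190.7579

€401,190.76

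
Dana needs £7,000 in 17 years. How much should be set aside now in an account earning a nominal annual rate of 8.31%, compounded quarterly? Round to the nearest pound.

£1,729

i = 0.0831/4 = 0.020775 per quarter; n = 17·4 = 68.
PV = FV·(1+i)^(−n) = 7,000 × 0.247035 = 1,729.2442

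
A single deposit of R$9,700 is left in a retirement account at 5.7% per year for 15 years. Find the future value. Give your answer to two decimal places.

R$22,279.04

9,700 × (1+0.057)^15 = 9,700 × 2.296809 = 22,279.0436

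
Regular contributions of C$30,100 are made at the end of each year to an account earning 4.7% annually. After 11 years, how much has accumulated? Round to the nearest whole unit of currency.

C$420,982

FV = PMT · [(1+i)^n − 1] / i = 30100 · 13.986111 = 420,981.9291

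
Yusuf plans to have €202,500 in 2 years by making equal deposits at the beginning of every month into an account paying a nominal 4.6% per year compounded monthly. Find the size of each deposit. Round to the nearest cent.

€8,040.65

Periodic rate i = 0.046/12 = 0.00383333; n = 2 × 12 = 24 periods.
PMT = 202500 / ( [(1+0.00383333)^24 − 1] / 0.00383333 × (1+i) ) = 202500 / 25.184521 = 8,040.6531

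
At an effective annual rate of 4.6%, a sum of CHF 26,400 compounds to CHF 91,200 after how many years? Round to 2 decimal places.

27.57 years

n = ln(91200/26400) / ln(1+0.046) = ln(3.45455) / 0.044973 = 27.5650 years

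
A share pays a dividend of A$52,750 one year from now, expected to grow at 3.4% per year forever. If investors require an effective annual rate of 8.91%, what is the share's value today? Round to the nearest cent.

A$957,350.27

PV = D₁/(r − g) = 52750/(0.0891 − 0.034) = 957,350.2722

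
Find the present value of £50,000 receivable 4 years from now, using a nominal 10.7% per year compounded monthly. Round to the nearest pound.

i = 0.107/12 = 0.00891667 per month; n = 4·12 = 48.
PV = FV·(1+i)^(−n) = 50,000 × 0.653049 = 32,652.4504

£32,652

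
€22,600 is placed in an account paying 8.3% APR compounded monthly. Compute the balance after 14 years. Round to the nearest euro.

€71,948

With 12 periods per year: i = 0.00691667, n = 168.
FV = PV·(1+i)^n = 22,600 × 3.183559 = 71,948.4404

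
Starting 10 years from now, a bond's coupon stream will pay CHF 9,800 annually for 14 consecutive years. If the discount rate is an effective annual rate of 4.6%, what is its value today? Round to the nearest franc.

CHF 66,404

PV at t=9 (ordinary 14-year annuity): 9800 × a(14|0.046) = 9800 × 10.156730 = 99,535.9516
Discount back 9 years: 99,535.9516 × (1+0.046)^(−9) = 99,535.9516 × 0.667137 = 66,404.0873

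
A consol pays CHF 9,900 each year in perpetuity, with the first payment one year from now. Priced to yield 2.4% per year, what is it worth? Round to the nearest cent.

CHF 412,500.00

PV = PMT / i = 9900 / 0.024 = 412,500.0000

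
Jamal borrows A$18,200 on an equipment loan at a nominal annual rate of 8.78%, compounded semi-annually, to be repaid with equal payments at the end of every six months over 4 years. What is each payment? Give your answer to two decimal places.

A$2,746.91

Periodic rate i = 0.0878/2 = 0.0439; n = 4 × 2 = 8 periods.
PMT = 18200 / ( [1 − (1+0.0439)^(−8)] / 0.0439 ) = 18200 / 6.625630 = 2,746.9085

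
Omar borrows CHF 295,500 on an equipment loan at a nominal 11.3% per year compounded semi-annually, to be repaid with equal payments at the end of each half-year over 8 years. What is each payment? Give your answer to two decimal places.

CHF 28,541.60

i = 0.113/2 = 0.0565 per half-year; n = 8·2 = 16.
Annuity-PV factor = 10.353308; PMT = 295500 / 10.353308 = 28,541.6030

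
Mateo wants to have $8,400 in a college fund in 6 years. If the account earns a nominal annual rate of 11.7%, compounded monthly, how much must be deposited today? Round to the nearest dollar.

i = 0.117/12 = 0.00975 per month; n = 6·12 = 72.
PV = FV·(1+i)^(−n) = 8,400 × 0.497281 = 4,177.1612

$4,177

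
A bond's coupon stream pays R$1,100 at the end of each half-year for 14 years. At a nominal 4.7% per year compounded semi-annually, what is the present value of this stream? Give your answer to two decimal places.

R$22,381.79

i = 0.047/2 = 0.0235 per half-year; n = 14·2 = 28.
PV = 1100 × [1 − (1+0.0235)^(−28)] / 0.0235 = 1100 × 20.347085 = 22,381.7933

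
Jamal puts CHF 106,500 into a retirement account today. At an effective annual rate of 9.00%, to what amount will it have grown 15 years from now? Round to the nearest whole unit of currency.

CHF 387,924

FV = 106,500 × (1 + 0.09)^15 = 387,924.3820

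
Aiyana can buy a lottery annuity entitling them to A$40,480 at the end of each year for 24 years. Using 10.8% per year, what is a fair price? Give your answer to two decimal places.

A$342,835.99

Annuity factor a(24|0.108) = 8.469269; PV = 40480 × 8.469269 = 342,835.9901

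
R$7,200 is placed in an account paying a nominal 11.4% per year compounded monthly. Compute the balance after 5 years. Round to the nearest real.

With 12 periods per year: i = 0.0095, n = 60.
FV = PV·(1+i)^n = 7,200 × 1.763516 = 12,697.3150

R$12,697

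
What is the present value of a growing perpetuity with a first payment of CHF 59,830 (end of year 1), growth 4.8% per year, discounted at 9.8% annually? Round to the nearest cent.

CHF 1,196,600.00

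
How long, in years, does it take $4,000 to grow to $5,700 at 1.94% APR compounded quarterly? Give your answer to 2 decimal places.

18.30 years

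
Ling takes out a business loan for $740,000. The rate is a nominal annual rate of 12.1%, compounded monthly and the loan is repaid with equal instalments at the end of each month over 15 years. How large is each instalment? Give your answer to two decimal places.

$8,928.91

Periodic rate i = 0.121/12 = 0.0100833; n = 15 × 12 = 180 periods.
PMT = 740000 / ( [1 − (1+0.0100833)^(−180)] / 0.0100833 ) = 740000 / 82.876881 = 8,928.9074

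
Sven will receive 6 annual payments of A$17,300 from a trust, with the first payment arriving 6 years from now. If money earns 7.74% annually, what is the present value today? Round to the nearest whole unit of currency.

Value one period before first payment (t=5): 17300 × [1 − (1+0.0774)^(−6)] / 0.0774 = 17300 × 4.659570 = 80,610.5640
Discount back 5 years: 80,610.5640 × (1+0.0774)^(−5) = 80,610.5640 × 0.688835 = 55,527.3699

A$55,527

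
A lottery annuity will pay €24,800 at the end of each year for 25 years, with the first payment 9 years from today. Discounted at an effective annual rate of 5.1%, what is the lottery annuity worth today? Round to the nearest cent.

Value one period before first payment (t=8): 24800 × [1 − (1+0.051)^(−25)] / 0.051 = 24800 × 13.953763 = 346,053.3342
PV₀ = 346,053.3342 / (1+0.051)^8 = 346,053.3342 / 1.488750 = 232,445.5893

€232,445.59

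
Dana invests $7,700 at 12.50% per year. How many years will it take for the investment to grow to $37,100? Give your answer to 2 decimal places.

13.35 years

(1+i)^n = 37100/7700 = 4.81818, so n = ln 4.81818 / ln 1.125 = 13.3499 years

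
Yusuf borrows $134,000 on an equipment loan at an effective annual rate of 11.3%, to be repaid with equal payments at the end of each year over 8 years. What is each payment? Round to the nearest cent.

$26,318.23

PMT = 134000 / ( [1 − (1+0.113)^(−8)] / 0.113 ) = 134000 / 5.091528 = 26,318.2315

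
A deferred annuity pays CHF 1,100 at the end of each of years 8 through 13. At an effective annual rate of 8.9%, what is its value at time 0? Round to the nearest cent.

CHF 2,724.86

Value one period before first payment (t=7): 1100 × [1 − (1+0.089)^(−6)] / 0.089 = 1100 × 4.499325 = 4,949.2572
Discount back 7 years: 4,949.2572 × (1+0.089)^(−7) = 4,949.2572 × 0.550560 = 2,724.8642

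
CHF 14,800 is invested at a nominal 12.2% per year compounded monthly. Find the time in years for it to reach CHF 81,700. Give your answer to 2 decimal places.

14.07 years

Periodic rate i = 0.122/12 = 0.0101667.
n = ln(81700/14800) / ln(1+0.0101667) = ln(5.52027) / 0.010115 = 168.8948 months
= 168.8948/12 years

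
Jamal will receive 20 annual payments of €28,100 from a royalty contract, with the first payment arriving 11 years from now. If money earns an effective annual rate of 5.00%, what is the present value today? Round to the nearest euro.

€214,985

PV at t=10 (ordinary 20-year annuity): 28100 × a(20|0.05) = 28100 × 12.462210 = 350,188.1106
Discount back 10 years: 350,188.1106 × (1+0.05)^(−10) = 350,188.1106 × 0.613913 = 214,985.1223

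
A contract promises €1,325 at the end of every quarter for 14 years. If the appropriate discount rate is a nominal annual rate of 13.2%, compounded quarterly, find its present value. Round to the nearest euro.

€33,634

Periodic rate i = 0.132/4 = 0.033; n = 14 × 4 = 56 periods.
PV = 1325 × [1 − (1+0.033)^(−56)] / 0.033 = 1325 × 25.384130 = 33,633.9717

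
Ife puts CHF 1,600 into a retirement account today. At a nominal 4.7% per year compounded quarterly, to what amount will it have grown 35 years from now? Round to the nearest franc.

i = 0.047/4 = 0.01175 per quarter; n = 35·4 = 140.
1,600 × (1+0.01175)^140 = 1,600 × 5.131565 = 8,210.5039

CHF 8,211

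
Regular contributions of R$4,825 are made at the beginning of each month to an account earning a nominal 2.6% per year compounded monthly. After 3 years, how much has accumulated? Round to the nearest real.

Periodic rate i = 0.026/12 = 0.00216667; n = 3 × 12 = 36 periods.
FV = PMT · [(1+i)^n − 1] / i × (1+i) = 4825 · 37.480157 = 180,841.7590
(annuity-due: payments at period start, so ×(1+i).)

R$180,842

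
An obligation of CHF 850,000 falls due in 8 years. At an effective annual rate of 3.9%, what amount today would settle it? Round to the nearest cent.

CHF 625,885.00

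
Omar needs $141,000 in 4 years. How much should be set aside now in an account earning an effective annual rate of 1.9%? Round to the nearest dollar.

Discount factor = (1+0.019)^(−4) = 0.927477; PV = 141,000 × 0.927477 = 130,774.2917

$130,774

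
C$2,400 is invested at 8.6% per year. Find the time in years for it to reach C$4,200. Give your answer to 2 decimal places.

6.78 years

n = ln(4200/2400) / ln(1+0.086) = ln(1.75000) / 0.082501 = 6.7831 years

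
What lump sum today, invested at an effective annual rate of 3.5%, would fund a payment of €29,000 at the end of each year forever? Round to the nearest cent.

€828,571.43

PV = PMT / i = 29000 / 0.035 = 828,571.4286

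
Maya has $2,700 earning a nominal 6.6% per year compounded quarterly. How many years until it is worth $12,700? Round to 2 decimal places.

23.65 years

Periodic rate i = 0.066/4 = 0.0165.
(1+i)^n = 12700/2700 = 4.70370, so n = ln 4.70370 / ln 1.0165 = 94.6115 quarters
= 94.6115/4 years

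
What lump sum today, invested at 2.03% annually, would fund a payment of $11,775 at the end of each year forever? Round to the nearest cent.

$580,049.26

PV = C/r = 11775/0.0203 = 580,049.2611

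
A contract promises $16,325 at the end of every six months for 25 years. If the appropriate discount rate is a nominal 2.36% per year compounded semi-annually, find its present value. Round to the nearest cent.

With 2 periods per year: i = 0.0118, n = 50.
Annuity factor a(50|0.0118) = 37.606342; PV = 16325 × 37.606342 = 613,923.5370

$613,923.54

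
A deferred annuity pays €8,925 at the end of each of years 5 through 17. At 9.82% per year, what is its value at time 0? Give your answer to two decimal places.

Value one period before first payment (t=4): 8925 × [1 − (1+0.0982)^(−13)] / 0.0982 = 8925 × 7.170087 = 63,993.0230
Discount back 4 years: 63,993.0230 × (1+0.0982)^(−4) = 63,993.0230 × 0.687502 = 43,995.3593

€43,995.36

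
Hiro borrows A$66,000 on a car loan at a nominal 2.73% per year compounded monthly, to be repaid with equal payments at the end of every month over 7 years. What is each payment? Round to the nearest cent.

Periodic rate i = 0.0273/12 = 0.002275; n = 7 × 12 = 84 periods.
Annuity-PV factor = 76.382730; PMT = 66000 / 76.382730 = 864.0697

A$864.07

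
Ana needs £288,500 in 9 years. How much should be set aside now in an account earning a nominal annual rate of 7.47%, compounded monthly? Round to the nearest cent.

£147,596.02

With 12 periods per year: i = 0.006225, n = 108.
PV = 288,500 / (1 + 0.006225)^108 = 288,500 / 1.954660 = 147,596.0243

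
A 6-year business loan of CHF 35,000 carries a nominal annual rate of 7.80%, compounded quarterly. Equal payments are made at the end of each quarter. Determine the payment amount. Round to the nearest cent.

CHF 1,840.02

Periodic rate i = 0.078/4 = 0.0195; n = 6 × 4 = 24 periods.
PMT = 35000 / ( [1 − (1+0.0195)^(−24)] / 0.0195 ) = 35000 / 19.021494 = 1,840.0237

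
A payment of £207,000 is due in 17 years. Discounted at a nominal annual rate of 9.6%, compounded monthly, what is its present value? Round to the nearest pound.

£40,740

Periodic rate i = 0.096/12 = 0.008; n = 17 × 12 = 204 periods.
PV = FV·(1+i)^(−n) = 207,000 × 0.196812 = 40,740.0723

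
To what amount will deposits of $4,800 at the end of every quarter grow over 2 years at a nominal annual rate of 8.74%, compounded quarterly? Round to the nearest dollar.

$41,469

i = 0.0874/4 = 0.02185 per quarter; n = 2·4 = 8.
Accumulation factor s(8|0.02185) = 8.639279; FV = 4800 × 8.639279 = 41,468.5382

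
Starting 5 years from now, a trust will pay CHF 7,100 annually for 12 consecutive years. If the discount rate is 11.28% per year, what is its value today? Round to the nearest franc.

CHF 29,663

PV at t=4 (ordinary 12-year annuity): 7100 × a(12|0.1128) = 7100 × 6.406662 = 45,487.2981
Discount back 4 years: 45,487.2981 × (1+0.1128)^(−4) = 45,487.2981 × 0.652126 = 29,663.4509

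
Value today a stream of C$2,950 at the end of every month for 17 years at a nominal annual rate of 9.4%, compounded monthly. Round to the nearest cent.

With 12 periods per year: i = 0.00783333, n = 204.
PV = PMT · [1 − (1+i)^(−n)] / i = 2950 · 101.672651 = 299,934.3191

C$299,934.32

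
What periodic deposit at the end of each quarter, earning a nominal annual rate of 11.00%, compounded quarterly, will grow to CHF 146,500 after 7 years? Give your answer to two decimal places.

CHF 3,541.99

Periodic rate i = 0.11/4 = 0.0275; n = 7 × 4 = 28 periods.
PMT = 146500 / ( [(1+0.0275)^28 − 1] / 0.0275 ) = 146500 / 41.360975 = 3,541.9861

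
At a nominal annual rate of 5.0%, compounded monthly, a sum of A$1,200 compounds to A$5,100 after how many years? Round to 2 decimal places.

Periodic rate i = 0.05/12 = 0.00416667.
(1+i)^n = 5100/1200 = 4.25000, so n = ln 4.25000 / ln 1.00417 = 347.9835 months
= 347.9835/12 years

29.00 years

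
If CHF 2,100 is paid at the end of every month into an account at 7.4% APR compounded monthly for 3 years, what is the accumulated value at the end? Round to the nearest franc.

CHF 84,359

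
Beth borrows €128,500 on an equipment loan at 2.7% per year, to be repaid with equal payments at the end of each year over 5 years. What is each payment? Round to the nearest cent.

Annuity-PV factor = 4.619201; PMT = 128500 / 4.619201 = 27,818.6623

€27,818.66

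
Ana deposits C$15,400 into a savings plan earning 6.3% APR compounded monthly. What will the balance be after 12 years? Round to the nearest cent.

C$32,733.20

Periodic rate i = 0.063/12 = 0.00525; n = 12 × 12 = 144 periods.
FV = 15,400 × (1 + 0.00525)^144 = 32,733.2024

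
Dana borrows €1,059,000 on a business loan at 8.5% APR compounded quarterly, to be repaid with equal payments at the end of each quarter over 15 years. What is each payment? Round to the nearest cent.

€31,394.24

i = 0.085/4 = 0.02125 per quarter; n = 15·4 = 60.
PMT = 1.059e+06 / ( [1 − (1+0.02125)^(−60)] / 0.02125 ) = 1.059e+06 / 33.732299 = 31,394.2430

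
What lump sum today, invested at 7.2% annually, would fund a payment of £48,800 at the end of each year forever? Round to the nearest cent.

PV = PMT / i = 48800 / 0.072 = 677,777.7778

£677,777.78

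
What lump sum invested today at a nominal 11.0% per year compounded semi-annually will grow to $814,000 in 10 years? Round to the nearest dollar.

With 2 periods per year: i = 0.055, n = 20.
PV = 814,000 / (1 + 0.055)^20 = 814,000 / 2.917757 = 278,981.3761

$278,981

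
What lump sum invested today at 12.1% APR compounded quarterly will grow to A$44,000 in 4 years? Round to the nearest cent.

i = 0.121/4 = 0.03025 per quarter; n = 4·4 = 16.
Discount factor = (1+0.03025)^(−16) = 0.620752; PV = 44,000 × 0.620752 = 27,313.0818

A$27,313.08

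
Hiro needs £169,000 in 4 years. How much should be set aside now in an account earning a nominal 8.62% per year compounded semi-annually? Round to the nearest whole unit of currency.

Periodic rate i = 0.0862/2 = 0.0431; n = 4 × 2 = 8 periods.
PV = FV·(1+i)^(−n) = 169,000 × 0.713497 = 120,581.0722

£120,581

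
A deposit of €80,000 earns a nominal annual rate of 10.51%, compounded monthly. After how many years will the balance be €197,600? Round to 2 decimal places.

8.64 years

Periodic rate i = 0.1051/12 = 0.00875833.
n = ln(197600/80000) / ln(1+0.00875833) = ln(2.47000) / 0.008720 = 103.6923 months
= 103.6923/12 years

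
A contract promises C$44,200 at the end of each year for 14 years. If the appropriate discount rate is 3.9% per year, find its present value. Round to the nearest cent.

C$469,987.51

PV = PMT · [1 − (1+i)^(−n)] / i = 44200 · 10.633202 = 469,987.5138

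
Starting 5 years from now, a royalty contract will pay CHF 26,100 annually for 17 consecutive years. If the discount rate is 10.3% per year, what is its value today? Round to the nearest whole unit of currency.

CHF 138,861

Value one period before first payment (t=4): 26100 × [1 − (1+0.103)^(−17)] / 0.103 = 26100 × 7.874823 = 205,532.8921
PV₀ = 205,532.8921 / (1+0.103)^4 = 205,532.8921 / 1.480137 = 138,860.6787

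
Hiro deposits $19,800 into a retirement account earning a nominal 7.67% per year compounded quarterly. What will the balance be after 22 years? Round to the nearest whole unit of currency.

$105,331

With 4 periods per year: i = 0.019175, n = 88.
FV = PV·(1+i)^n = 19,800 × 5.319748 = 105,331.0101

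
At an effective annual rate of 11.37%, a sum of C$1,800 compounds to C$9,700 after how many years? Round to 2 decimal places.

15.64 years

(1+i)^n = 9700/1800 = 5.38889, so n = ln 5.38889 / ln 1.1137 = 15.6409 years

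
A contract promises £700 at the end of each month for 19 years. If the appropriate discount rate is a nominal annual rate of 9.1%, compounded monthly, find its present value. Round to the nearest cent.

£75,819.40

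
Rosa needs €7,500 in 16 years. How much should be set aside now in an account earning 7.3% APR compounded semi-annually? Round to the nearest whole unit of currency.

With 2 periods per year: i = 0.0365, n = 32.
PV = FV·(1+i)^(−n) = 7,500 × 0.317528 = 2,381.4609

€2,381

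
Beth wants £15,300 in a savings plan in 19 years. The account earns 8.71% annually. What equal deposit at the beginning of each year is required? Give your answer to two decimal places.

PMT = 15300 / ( [(1+0.0871)^19 − 1] / 0.0871 × (1+i) ) = 15300 / 48.524833 = 315.3025

£315.30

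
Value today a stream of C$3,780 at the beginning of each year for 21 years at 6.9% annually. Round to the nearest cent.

C$44,138.51

PV = PMT · [1 − (1+i)^(−n)] / i × (1+i) = 3780 · 11.676855 = 44,138.5127
(annuity-due: payments at period start, so ×(1+i).)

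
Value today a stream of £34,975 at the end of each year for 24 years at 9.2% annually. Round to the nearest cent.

PV = 34975 × [1 − (1+0.092)^(−24)] / 0.092 = 34975 × 9.554737 = 334,176.9439

£334,176.94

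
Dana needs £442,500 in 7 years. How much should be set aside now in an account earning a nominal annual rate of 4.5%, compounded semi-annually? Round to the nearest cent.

£324,061.05

Periodic rate i = 0.045/2 = 0.0225; n = 7 × 2 = 14 periods.
PV = 442,500 / (1 + 0.0225)^14 = 442,500 / 1.365483 = 324,061.0550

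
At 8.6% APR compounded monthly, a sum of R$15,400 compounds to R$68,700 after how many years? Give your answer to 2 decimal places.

17.45 years

Periodic rate i = 0.086/12 = 0.00716667.
n = ln(68700/15400) / ln(1+0.00716667) = ln(4.46104) / 0.007141 = 209.4047 months
= 209.4047/12 years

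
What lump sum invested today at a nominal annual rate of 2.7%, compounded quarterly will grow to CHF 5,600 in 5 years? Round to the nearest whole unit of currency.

CHF 4,895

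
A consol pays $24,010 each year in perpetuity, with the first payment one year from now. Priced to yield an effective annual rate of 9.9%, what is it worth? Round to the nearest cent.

PV = C/r = 24010/0.099 = 242,525.2525

$242,525.25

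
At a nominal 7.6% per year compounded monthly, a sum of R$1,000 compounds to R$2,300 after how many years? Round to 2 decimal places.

Periodic rate i = 0.076/12 = 0.00633333.
n = ln(2300/1000) / ln(1+0.00633333) = ln(2.30000) / 0.006313 = 131.9280 months
= 131.9280/12 years

10.99 years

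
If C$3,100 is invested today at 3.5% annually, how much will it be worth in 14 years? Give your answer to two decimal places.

C$5,017.95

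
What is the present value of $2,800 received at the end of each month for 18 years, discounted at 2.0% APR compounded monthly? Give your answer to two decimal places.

$507,552.48

i = 0.02/12 = 0.00166667 per month; n = 18·12 = 216.
PV = PMT · [1 − (1+i)^(−n)] / i = 2800 · 181.268743 = 507,552.4809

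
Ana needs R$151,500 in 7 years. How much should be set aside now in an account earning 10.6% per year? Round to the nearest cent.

PV = FV·(1+i)^(−n) = 151,500 × 0.493985 = 74,838.7877

R$74,838.79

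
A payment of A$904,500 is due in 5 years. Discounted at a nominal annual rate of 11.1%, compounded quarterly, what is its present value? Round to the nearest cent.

A$523,189.31

Periodic rate i = 0.111/4 = 0.02775; n = 5 × 4 = 20 periods.
PV = FV·(1+i)^(−n) = 904,500 × 0.578429 = 523,189.3105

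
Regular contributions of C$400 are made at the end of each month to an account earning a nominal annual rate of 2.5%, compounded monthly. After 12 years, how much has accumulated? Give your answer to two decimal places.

With 12 periods per year: i = 0.00208333, n = 144.
FV = PMT · [(1+i)^n − 1] / i = 400 · 167.730061 = 67,092.0245

C$67,092.02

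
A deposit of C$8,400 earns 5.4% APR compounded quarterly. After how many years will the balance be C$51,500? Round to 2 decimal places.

33.81 years

Periodic rate i = 0.054/4 = 0.0135.
n = ln(51500/8400) / ln(1+0.0135) = ln(6.13095) / 0.013410 = 135.2269 quarters
= 135.2269/4 years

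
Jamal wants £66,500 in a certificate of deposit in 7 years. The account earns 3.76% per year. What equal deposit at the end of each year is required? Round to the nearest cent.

£8,481.08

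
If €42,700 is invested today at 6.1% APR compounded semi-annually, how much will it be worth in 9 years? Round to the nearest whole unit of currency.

€73,332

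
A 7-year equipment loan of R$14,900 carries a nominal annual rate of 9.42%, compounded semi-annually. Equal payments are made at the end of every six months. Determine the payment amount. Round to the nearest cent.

i = 0.0942/2 = 0.0471 per half-year; n = 7·2 = 14.
PMT = 14900 / ( [1 − (1+0.0471)^(−14)] / 0.0471 ) = 14900 / 10.084760 = 1,477.4769

R$1,477.48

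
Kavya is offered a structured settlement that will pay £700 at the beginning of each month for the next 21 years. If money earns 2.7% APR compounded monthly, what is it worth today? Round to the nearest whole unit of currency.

i = 0.027/12 = 0.00225 per month; n = 21·12 = 252.
PV = 700 × [1 − (1+0.00225)^(−252)] / 0.00225 × (1+i) = 700 × 192.616434 = 134,831.5041
(annuity-due: payments at period start, so ×(1+i).)

£134,832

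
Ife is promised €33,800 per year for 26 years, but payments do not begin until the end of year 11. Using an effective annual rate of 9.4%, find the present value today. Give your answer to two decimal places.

Value one period before first payment (t=10): 33800 × [1 − (1+0.094)^(−26)] / 0.094 = 33800 × 9.609283 = 324,793.7556
Discount back 10 years: 324,793.7556 × (1+0.094)^(−10) = 324,793.7556 × 0.407218 = 132,261.8067

€132,261.81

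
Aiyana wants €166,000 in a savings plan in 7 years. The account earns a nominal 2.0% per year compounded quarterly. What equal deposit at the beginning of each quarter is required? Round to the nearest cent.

€5,510.48

i = 0.02/4 = 0.005 per quarter; n = 7·4 = 28.
PMT = 166000 / ( [(1+0.005)^28 − 1] / 0.005 × (1+i) ) = 166000 / 30.124395 = 5,510.4842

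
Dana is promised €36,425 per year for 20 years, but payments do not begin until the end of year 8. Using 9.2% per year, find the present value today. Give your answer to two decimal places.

Value one period before first payment (t=7): 36425 × [1 − (1+0.092)^(−20)] / 0.092 = 36425 × 8.999919 = 327,822.0543
Discount back 7 years: 327,822.0543 × (1+0.092)^(−7) = 327,822.0543 × 0.540059 = 177,043.3827

€177,043.38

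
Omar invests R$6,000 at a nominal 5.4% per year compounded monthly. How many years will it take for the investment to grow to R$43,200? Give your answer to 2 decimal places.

36.64 years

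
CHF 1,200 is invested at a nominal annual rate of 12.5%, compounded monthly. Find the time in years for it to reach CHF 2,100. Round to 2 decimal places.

4.50 years

Periodic rate i = 0.125/12 = 0.0104167.
n = ln(2100/1200) / ln(1+0.0104167) = ln(1.75000) / 0.010363 = 54.0024 months
= 54.0024/12 years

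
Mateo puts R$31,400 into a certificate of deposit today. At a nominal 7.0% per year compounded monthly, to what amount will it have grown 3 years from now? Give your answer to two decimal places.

Periodic rate i = 0.07/12 = 0.00583333; n = 3 × 12 = 36 periods.
31,400 × (1+0.00583333)^36 = 31,400 × 1.232926 = 38,713.8634

R$38,713.86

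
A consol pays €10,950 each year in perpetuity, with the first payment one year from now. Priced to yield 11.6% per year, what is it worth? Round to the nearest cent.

PV = C/r = 10950/0.116 = 94,396.5517

€94,396.55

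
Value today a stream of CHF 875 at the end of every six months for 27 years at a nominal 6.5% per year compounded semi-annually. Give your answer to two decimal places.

Periodic rate i = 0.065/2 = 0.0325; n = 27 × 2 = 54 periods.
PV = PMT · [1 − (1+i)^(−n)] / i = 875 · 25.298399 = 22,136.0989

CHF 22,136.10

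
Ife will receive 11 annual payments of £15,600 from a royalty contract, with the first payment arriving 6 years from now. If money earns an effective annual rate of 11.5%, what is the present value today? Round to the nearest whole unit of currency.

Value one period before first payment (t=5): 15600 × [1 − (1+0.115)^(−11)] / 0.115 = 15600 × 6.069750 = 94,688.0929
Discount back 5 years: 94,688.0929 × (1+0.115)^(−5) = 94,688.0929 × 0.580264 = 54,944.0960

£54,944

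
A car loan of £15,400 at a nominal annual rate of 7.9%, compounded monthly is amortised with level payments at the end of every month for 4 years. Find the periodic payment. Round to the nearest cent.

With 12 periods per year: i = 0.00658333, n = 48.
PMT = 15400 / ( [1 − (1+0.00658333)^(−48)] / 0.00658333 ) = 15400 / 41.040779 = 375.2365

£375.24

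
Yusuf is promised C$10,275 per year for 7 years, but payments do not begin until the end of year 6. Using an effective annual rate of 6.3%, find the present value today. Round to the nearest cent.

Value one period before first payment (t=5): 10275 × [1 − (1+0.063)^(−7)] / 0.063 = 10275 × 5.523344 = 56,752.3552
Discount back 5 years: 56,752.3552 × (1+0.063)^(−5) = 56,752.3552 × 0.736773 = 41,813.6006

C$41,813.60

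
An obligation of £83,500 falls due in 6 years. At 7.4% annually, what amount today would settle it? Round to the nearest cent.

£54,407.75

PV = 83,500 / (1 + 0.074)^6 = 83,500 / 1.534708 = 54,407.7526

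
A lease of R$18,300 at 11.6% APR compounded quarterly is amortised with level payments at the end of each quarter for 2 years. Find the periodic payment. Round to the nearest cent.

R$2,595.97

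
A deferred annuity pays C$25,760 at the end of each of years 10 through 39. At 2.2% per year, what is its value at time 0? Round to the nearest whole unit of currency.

Value one period before first payment (t=9): 25760 × [1 − (1+0.022)^(−30)] / 0.022 = 25760 × 21.792600 = 561,377.3812
Discount back 9 years: 561,377.3812 × (1+0.022)^(−9) = 561,377.3812 × 0.822133 = 461,526.7184

C$461,527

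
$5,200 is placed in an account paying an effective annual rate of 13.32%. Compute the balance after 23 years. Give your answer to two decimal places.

5,200 × (1+0.1332)^23 = 5,200 × 17.743979 = 92,268.6907

$92,268.69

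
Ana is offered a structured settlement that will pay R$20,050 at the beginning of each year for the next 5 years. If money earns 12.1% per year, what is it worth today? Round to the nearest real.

Annuity factor a(5|0.121) × (1+i) = 4.030963; PV = 20050 × 4.030963 = 80,820.8162
(annuity-due: payments at period start, so ×(1+i).)

R$80,821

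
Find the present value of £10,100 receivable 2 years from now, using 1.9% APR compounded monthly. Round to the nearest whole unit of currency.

With 12 periods per year: i = 0.00158333, n = 24.
PV = 10,100 / (1 + 0.00158333)^24 = 10,100 / 1.038700 = 9,723.6929

£9,724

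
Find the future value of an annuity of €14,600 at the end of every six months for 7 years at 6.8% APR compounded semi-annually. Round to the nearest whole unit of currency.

€256,331

With 2 periods per year: i = 0.034, n = 14.
FV = PMT · [(1+i)^n − 1] / i = 14600 · 17.556945 = 256,331.3905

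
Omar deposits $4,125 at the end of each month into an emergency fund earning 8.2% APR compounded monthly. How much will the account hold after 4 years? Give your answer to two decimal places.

Periodic rate i = 0.082/12 = 0.00683333; n = 4 × 12 = 48 periods.
Accumulation factor s(48|0.00683333) = 56.581638; FV = 4125 × 56.581638 = 233,399.2547

$233,399.25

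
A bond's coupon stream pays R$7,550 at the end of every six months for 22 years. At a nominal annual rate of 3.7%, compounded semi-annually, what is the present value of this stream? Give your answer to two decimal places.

With 2 periods per year: i = 0.0185, n = 44.
PV = PMT · [1 − (1+i)^(−n)] / i = 7550 · 29.924861 = 225,932.6978

R$225,932.70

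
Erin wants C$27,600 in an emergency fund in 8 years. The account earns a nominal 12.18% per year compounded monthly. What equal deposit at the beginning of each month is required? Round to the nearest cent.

C$169.45

Periodic rate i = 0.1218/12 = 0.01015; n = 8 × 12 = 96 periods.
PMT = 27600 / ( [(1+0.01015)^96 − 1] / 0.01015 × (1+i) ) = 27600 / 162.877434 = 169.4526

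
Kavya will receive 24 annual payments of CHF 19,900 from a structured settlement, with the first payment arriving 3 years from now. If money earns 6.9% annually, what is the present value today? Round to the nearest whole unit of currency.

CHF 201,492

PV at t=2 (ordinary 24-year annuity): 19900 × a(24|0.069) = 19900 × 11.570715 = 230,257.2242
Discount back 2 years: 230,257.2242 × (1+0.069)^(−2) = 230,257.2242 × 0.875074 = 201,492.0217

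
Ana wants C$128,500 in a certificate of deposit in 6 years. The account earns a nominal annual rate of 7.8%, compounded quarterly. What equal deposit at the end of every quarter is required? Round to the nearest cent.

C$4,249.77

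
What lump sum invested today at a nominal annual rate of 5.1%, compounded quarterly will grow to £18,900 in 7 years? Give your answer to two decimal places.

Periodic rate i = 0.051/4 = 0.01275; n = 7 × 4 = 28 periods.
PV = FV·(1+i)^(−n) = 18,900 × 0.701353 = 13,255.5805

£13,255.58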